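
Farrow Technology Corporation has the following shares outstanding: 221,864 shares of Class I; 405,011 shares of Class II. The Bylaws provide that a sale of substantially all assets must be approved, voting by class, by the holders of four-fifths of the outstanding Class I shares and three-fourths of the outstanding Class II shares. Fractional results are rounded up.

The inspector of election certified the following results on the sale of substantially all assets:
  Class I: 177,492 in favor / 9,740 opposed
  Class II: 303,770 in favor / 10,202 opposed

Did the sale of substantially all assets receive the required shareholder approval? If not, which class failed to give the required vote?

Approved — every class gave the required vote.

Class I: 4/5 of 221864 = 177491.20, rounded up to 177492; 177,492 required, 177,492 in favor — approved.
Class II: 3/4 of 405011 = 303758.25, rounded up to 303759; 303,759 required, 303,770 in favor — approved.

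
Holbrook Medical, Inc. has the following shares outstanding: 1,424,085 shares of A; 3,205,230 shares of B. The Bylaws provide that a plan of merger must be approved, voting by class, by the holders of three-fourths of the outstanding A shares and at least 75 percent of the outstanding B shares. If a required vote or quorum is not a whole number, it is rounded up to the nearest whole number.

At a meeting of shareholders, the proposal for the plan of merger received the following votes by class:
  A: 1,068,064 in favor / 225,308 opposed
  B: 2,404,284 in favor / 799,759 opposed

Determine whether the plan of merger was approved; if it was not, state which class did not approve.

A: 3/4 of 1424085 = 1068063.75, rounded up to 1068064; 1,068,064 required, 1,068,064 in favor — approved.
B: 3/4 of 3205230 = 2403922.50, rounded up to 2403923; 2,403,923 required, 2,404,284 in favor — approved.

Approved — every class gave the required vote.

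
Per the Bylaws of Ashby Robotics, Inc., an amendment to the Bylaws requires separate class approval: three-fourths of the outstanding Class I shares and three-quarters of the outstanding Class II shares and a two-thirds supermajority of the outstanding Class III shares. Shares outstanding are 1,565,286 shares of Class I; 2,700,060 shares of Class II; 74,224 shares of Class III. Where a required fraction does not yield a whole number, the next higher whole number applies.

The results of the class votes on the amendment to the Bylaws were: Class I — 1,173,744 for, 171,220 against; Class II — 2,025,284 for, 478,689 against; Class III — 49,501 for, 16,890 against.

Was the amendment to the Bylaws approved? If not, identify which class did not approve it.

Not approved — the Class I shares did not give the required vote.

Class I: 3/4 of 1565286 = 1173964.50, rounded up to 1173965; 1,173,965 required, 1,173,744 in favor — not approved.
Class II: 3/4 of 2700060 = 2025045; 2,025,045 required, 2,025,284 in favor — approved.
Class III: 2/3 of 74224 = 49482.67, rounded up to 49483; 49,483 required, 49,501 in favor — approved.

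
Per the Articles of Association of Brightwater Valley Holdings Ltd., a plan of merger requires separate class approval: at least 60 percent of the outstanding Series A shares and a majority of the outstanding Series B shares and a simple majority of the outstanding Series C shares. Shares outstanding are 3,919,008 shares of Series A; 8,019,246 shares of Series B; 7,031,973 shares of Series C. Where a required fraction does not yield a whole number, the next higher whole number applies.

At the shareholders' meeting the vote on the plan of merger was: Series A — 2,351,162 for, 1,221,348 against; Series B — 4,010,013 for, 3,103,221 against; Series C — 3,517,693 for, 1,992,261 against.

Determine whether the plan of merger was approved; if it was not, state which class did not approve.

Series A: 3/5 of 3919008 = 2351404.80, rounded up to 2351405; 2,351,405 required, 2,351,162 in favor — not approved.
Series B: a majority of 8019246 is 4009624; 4,009,624 required, 4,010,013 in favor — approved.
Series C: a majority of 7031973 is 3515987; 3,515,987 required, 3,517,693 in favor — approved.

Not approved — the Series A shares did not give the required vote.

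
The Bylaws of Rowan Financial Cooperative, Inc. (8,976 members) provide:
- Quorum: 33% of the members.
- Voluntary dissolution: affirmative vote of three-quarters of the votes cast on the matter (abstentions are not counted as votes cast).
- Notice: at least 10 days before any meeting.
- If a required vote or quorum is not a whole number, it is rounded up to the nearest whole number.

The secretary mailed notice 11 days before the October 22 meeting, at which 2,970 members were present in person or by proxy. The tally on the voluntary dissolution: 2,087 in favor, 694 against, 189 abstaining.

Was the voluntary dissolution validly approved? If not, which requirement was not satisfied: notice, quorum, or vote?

Valid — all requirements satisfied.

Notice: 11 days given; 10 required. Satisfied.
Quorum: 33% of 8,976 = 2,962.08, rounded up to 2,963; 2,970 present. Satisfied.
Vote: requires three-fourths of the votes cast (2,970 − 189 abstaining = 2,781); 3/4 of 2781 = 2085.75, rounded up to 2086, so 2,086 needed; 2,087 in favor. Satisfied.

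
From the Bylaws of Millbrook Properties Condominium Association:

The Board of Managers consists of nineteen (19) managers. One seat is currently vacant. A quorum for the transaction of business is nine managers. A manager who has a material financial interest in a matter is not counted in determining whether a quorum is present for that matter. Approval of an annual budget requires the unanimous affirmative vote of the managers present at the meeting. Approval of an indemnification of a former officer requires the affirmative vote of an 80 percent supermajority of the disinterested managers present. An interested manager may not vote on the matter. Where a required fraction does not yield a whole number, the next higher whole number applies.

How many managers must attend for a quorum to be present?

The quorum is fixed at 9.

9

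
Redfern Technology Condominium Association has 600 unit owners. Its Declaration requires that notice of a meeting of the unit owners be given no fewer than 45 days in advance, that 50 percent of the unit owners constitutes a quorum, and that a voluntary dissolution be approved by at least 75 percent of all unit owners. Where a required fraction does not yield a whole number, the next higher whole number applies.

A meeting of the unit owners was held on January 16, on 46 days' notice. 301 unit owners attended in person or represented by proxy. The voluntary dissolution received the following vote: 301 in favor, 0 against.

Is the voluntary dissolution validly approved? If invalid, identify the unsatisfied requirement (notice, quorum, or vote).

Invalid — vote requirement not satisfied.

Notice: 46 days given; 45 required. Satisfied.
Quorum: 50% of 600 = 300; 301 present. Satisfied.
Vote: requires three-fourths of all unit owners (600); 3/4 of 600 = 450, so 450 needed; 301 in favor. Not satisfied.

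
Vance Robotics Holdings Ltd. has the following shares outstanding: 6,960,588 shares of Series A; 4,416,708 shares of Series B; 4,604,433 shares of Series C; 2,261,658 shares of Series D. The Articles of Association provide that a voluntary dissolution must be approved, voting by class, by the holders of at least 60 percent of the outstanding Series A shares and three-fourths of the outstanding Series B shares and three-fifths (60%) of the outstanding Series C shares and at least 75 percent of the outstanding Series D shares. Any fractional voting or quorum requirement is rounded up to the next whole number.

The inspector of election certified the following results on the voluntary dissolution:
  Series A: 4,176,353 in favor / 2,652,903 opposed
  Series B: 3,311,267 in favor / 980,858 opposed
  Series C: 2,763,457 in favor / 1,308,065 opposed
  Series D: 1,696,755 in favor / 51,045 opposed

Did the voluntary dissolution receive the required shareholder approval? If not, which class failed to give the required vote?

Not approved — the Series B shares did not give the required vote.

Series A: 3/5 of 6960588 = 4176352.80, rounded up to 4176353; 4,176,353 required, 4,176,353 in favor — approved.
Series B: 3/4 of 4416708 = 3312531; 3,312,531 required, 3,311,267 in favor — not approved.
Series C: 3/5 of 4604433 = 2762659.80, rounded up to 2762660; 2,762,660 required, 2,763,457 in favor — approved.
Series D: 3/4 of 2261658 = 1696243.50, rounded up to 1696244; 1,696,244 required, 1,696,755 in favor — approved.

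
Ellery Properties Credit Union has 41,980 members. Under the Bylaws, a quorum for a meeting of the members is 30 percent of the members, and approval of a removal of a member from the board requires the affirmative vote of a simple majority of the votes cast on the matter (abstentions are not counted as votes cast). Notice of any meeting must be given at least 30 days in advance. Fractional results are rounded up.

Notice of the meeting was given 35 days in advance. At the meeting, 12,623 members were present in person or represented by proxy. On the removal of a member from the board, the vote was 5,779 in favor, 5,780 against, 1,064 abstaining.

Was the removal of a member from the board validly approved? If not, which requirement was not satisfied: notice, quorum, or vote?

Invalid — vote requirement not satisfied.

Notice: 35 days given; 30 required. Satisfied.
Quorum: 30% of 41,980 = 12,594; 12,623 present. Satisfied.
Vote: requires a majority of the votes cast (12,623 − 1,064 abstaining = 11,559); a majority of 11559 is 5780, so 5,780 needed; 5,779 in favor. Not satisfied.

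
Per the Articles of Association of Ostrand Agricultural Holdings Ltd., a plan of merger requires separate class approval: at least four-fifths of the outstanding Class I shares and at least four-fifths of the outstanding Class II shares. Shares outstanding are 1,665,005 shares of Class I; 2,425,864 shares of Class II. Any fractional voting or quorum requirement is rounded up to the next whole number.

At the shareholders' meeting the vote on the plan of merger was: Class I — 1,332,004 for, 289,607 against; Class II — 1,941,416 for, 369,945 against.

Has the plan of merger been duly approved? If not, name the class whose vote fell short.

Approved — every class gave the required vote.

Class I: 4/5 of 1665005 = 1332004; 1,332,004 required, 1,332,004 in favor — approved.
Class II: 4/5 of 2425864 = 1940691.20, rounded up to 1940692; 1,940,692 required, 1,941,416 in favor — approved.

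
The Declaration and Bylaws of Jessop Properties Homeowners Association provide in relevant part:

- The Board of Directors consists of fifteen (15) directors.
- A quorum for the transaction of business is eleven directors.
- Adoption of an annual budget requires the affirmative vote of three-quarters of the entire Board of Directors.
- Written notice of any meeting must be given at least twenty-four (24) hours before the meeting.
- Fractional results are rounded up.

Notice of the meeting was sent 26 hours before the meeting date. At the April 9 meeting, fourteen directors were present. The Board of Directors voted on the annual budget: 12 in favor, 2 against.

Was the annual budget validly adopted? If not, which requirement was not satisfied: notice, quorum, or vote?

Valid — all requirements satisfied.

Notice: 26 hours given; 24 required (26 ≥ 24). Satisfied.
Quorum: 14 present; quorum is 11. Satisfied.
Vote: the annual budget requires three-fourths of the entire Board of Directors (15). 3/4 of 15 = 11.25, rounded up to 12, so 12 affirmative votes are needed; 12 voted in favor. Satisfied.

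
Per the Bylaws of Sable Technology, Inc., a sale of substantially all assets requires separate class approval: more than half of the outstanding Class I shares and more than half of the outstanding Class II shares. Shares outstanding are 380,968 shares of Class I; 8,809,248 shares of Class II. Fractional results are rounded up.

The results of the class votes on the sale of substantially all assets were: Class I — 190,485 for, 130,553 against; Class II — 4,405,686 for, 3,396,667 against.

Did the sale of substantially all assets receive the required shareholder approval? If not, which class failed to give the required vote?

Approved — every class gave the required vote.

Class I: a majority of 380968 is 190485; 190,485 required, 190,485 in favor — approved.
Class II: a majority of 8809248 is 4404625; 4,404,625 required, 4,405,686 in favor — approved.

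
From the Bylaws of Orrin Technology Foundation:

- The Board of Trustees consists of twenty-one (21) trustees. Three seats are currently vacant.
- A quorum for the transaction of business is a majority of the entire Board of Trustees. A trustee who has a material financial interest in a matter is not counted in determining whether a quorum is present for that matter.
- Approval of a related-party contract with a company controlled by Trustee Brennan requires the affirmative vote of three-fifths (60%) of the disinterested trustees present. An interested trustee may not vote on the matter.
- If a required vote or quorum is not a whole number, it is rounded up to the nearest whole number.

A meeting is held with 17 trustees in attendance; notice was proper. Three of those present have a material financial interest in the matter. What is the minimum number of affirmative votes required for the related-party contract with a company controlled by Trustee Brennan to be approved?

The related-party contract with a company controlled by Trustee Brennan requires three-fifths of the disinterested trustees present (17 − 3 = 14).
3/5 of 14 = 8.40, rounded up to 9.

9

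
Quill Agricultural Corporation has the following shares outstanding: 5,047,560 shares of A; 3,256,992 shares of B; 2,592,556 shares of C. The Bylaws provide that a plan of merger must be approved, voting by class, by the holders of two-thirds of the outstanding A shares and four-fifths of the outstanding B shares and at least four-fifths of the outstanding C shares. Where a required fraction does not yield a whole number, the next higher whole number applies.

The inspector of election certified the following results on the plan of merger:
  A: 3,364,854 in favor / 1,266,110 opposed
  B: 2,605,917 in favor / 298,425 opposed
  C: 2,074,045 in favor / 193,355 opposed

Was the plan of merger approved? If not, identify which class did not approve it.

A: 2/3 of 5047560 = 3365040; 3,365,040 required, 3,364,854 in favor — not approved.
B: 4/5 of 3256992 = 2605593.60, rounded up to 2605594; 2,605,594 required, 2,605,917 in favor — approved.
C: 4/5 of 2592556 = 2074044.80, rounded up to 2074045; 2,074,045 required, 2,074,045 in favor — approved.

Not approved — the A shares did not give the required vote.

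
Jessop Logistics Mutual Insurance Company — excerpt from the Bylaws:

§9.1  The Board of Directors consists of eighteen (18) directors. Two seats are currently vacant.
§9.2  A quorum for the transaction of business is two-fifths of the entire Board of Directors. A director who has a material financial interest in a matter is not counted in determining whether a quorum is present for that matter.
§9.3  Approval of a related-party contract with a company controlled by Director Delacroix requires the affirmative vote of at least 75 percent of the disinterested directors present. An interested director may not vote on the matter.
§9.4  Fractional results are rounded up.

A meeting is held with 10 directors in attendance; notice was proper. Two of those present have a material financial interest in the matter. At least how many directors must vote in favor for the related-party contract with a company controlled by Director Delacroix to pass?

6

The related-party contract with a company controlled by Director Delacroix requires three-fourths of the disinterested directors present (10 − 2 = 8).
3/4 of 8 = 6.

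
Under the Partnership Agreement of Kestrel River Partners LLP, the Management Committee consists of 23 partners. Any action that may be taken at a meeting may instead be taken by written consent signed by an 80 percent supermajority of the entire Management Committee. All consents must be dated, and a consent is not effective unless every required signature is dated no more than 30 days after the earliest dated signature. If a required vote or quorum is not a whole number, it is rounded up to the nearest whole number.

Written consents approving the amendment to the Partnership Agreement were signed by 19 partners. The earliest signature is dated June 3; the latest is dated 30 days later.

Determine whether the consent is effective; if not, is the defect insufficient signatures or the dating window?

Effective — both the signature and dating-window requirements are satisfied.

Signatures required: an 80 percent supermajority of 23 — 4/5 of 23 = 18.40, rounded up to 19, so 19 needed; 19 signed. Sufficient.
Dating window: the latest signature is 30 days after the earliest; the limit is 30 days. Within the window.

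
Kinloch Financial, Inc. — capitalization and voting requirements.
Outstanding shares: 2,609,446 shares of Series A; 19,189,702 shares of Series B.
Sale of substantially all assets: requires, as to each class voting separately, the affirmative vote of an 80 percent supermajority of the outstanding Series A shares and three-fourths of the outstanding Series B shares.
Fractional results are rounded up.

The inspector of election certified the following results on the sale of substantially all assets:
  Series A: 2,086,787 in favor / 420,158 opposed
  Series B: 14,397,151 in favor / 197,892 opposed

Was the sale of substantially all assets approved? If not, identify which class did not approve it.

Series A: 4/5 of 2609446 = 2087556.80, rounded up to 2087557; 2,087,557 required, 2,086,787 in favor — not approved.
Series B: 3/4 of 19189702 = 14392276.50, rounded up to 14392277; 14,392,277 required, 14,397,151 in favor — approved.

Not approved — the Series A shares did not give the required vote.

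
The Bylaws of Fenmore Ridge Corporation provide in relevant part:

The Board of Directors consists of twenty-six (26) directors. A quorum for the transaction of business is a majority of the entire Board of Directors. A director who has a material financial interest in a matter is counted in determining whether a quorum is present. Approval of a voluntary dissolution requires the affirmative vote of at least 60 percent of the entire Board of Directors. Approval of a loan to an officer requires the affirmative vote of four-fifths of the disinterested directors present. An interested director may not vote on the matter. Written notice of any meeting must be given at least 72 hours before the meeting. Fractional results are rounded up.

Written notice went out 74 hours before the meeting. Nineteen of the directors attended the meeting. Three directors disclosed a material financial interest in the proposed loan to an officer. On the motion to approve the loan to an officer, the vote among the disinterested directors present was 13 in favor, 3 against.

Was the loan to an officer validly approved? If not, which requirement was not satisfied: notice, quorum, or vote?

Notice: 74 hours given; 72 required (74 ≥ 72). Satisfied.
Quorum: 19 present (interested directors count toward quorum); quorum is 14. Satisfied.
Vote: the loan to an officer requires four-fifths of the disinterested directors present (19 − 3 = 16). 4/5 of 16 = 12.80, rounded up to 13, so 13 affirmative votes are needed; 13 voted in favor. Satisfied.

Valid — all requirements satisfied.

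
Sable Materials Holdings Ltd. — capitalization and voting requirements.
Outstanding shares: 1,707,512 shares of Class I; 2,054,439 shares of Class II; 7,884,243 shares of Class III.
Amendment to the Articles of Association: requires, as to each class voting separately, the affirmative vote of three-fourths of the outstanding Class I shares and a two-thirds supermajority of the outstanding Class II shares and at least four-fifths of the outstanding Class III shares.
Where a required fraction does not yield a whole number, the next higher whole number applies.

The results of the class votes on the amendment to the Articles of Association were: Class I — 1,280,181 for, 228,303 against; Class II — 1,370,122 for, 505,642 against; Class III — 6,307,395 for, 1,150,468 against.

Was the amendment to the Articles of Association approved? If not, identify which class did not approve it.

Not approved — the Class I shares did not give the required vote.

Class I: 3/4 of 1707512 = 1280634; 1,280,634 required, 1,280,181 in favor — not approved.
Class II: 2/3 of 2054439 = 1369626; 1,369,626 required, 1,370,122 in favor — approved.
Class III: 4/5 of 7884243 = 6307394.40, rounded up to 6307395; 6,307,395 required, 6,307,395 in favor — approved.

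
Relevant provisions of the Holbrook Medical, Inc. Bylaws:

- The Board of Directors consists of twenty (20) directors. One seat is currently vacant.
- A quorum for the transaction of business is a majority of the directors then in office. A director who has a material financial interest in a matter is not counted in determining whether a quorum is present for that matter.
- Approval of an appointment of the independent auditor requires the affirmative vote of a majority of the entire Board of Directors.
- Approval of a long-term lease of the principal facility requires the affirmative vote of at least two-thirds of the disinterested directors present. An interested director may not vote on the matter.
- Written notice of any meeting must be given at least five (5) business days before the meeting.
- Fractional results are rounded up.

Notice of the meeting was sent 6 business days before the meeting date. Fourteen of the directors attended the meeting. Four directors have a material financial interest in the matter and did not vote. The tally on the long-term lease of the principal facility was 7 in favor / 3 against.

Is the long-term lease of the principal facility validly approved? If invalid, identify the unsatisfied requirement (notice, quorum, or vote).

Valid — all requirements satisfied.

Notice: 6 business days given; 5 required (6 ≥ 5). Satisfied.
Quorum: 14 present, but the 4 interested directors do not count, leaving 10. Quorum is 10. Satisfied.
Vote: the long-term lease of the principal facility requires two-thirds of the disinterested directors present (14 − 4 = 10). 2/3 of 10 = 6.67, rounded up to 7, so 7 affirmative votes are needed; 7 voted in favor. Satisfied.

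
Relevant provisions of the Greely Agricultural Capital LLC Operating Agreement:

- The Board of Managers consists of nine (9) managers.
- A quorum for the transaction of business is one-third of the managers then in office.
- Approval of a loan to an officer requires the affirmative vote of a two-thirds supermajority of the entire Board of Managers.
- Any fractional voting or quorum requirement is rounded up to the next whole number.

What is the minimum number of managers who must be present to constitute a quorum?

1/3 of 9 = 3.

3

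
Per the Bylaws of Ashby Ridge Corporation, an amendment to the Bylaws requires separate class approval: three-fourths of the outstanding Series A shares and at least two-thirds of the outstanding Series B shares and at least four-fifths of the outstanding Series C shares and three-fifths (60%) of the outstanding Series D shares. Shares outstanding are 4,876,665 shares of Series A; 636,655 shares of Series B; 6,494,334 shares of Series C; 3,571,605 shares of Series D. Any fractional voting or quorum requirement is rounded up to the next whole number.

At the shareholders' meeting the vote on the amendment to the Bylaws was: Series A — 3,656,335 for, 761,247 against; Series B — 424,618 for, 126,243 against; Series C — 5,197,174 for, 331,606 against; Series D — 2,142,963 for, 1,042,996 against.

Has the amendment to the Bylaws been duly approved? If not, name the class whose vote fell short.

Series A: 3/4 of 4876665 = 3657498.75, rounded up to 3657499; 3,657,499 required, 3,656,335 in favor — not approved.
Series B: 2/3 of 636655 = 424436.67, rounded up to 424437; 424,437 required, 424,618 in favor — approved.
Series C: 4/5 of 6494334 = 5195467.20, rounded up to 5195468; 5,195,468 required, 5,197,174 in favor — approved.
Series D: 3/5 of 3571605 = 2142963; 2,142,963 required, 2,142,963 in favor — approved.

Not approved — the Series A shares did not give the required vote.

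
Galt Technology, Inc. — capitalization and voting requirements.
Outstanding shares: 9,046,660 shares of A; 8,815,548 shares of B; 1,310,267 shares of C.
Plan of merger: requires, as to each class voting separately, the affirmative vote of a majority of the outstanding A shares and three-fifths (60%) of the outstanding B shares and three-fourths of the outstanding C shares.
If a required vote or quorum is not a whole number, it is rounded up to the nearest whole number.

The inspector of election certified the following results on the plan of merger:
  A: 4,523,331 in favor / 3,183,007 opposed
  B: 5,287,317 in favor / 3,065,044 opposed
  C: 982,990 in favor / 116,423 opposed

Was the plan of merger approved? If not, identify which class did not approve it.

Not approved — the B shares did not give the required vote.

A: a majority of 9046660 is 4523331; 4,523,331 required, 4,523,331 in favor — approved.
B: 3/5 of 8815548 = 5289328.80, rounded up to 5289329; 5,289,329 required, 5,287,317 in favor — not approved.
C: 3/4 of 1310267 = 982700.25, rounded up to 982701; 982,701 required, 982,990 in favor — approved.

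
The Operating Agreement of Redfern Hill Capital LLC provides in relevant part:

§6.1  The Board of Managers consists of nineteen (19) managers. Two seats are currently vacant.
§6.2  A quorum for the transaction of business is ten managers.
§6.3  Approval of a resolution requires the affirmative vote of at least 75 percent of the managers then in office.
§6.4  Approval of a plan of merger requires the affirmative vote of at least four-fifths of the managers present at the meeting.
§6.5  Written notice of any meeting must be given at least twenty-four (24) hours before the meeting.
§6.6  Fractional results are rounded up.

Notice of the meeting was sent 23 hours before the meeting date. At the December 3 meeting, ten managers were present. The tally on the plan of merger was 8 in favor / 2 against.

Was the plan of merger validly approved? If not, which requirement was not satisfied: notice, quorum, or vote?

Notice: 23 hours given; 24 required (23 < 24). Not satisfied.
Quorum: 10 present; quorum is 10. Satisfied.
Vote: the plan of merger requires four-fifths of the managers present (10). 4/5 of 10 = 8, so 8 affirmative votes are needed; 8 voted in favor. Satisfied.

Invalid — notice requirement not satisfied.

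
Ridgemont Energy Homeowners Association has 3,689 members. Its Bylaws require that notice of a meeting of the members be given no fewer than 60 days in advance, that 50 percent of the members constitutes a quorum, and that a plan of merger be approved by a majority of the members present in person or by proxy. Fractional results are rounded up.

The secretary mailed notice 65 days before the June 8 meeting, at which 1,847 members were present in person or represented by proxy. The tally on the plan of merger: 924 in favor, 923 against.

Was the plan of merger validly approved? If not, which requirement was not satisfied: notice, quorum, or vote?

Notice: 65 days given; 60 required. Satisfied.
Quorum: 50% of 3,689 = 1,844.50, rounded up to 1,845; 1,847 present. Satisfied.
Vote: requires a majority of those present (1,847); a majority of 1847 is 924, so 924 needed; 924 in favor. Satisfied.

Valid — all requirements satisfied.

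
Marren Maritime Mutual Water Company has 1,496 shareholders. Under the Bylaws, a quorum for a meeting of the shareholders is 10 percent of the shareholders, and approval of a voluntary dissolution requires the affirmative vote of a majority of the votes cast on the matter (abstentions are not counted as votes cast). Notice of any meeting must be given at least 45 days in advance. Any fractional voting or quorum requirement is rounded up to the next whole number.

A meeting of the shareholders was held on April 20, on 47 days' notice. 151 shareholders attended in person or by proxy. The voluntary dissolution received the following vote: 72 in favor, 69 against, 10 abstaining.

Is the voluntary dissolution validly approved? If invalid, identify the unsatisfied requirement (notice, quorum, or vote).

Valid — all requirements satisfied.

Notice: 47 days given; 45 required. Satisfied.
Quorum: 10% of 1,496 = 149.60, rounded up to 150; 151 present. Satisfied.
Vote: requires a majority of the votes cast (151 − 10 abstaining = 141); a majority of 141 is 71, so 71 needed; 72 in favor. Satisfied.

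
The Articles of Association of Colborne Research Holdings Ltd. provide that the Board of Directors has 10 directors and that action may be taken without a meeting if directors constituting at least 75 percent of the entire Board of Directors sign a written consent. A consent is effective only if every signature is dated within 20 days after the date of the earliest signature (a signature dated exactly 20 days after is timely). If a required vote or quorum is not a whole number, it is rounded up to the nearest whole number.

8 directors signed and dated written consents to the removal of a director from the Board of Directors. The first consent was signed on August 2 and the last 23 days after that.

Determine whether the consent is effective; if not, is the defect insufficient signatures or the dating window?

Signatures required: at least 75 percent of 10 — 3/4 of 10 = 7.50, rounded up to 8, so 8 needed; 8 signed. Sufficient.
Dating window: the latest signature is 23 days after the earliest; the limit is 20 days. Outside the window.

Not effective — dating-window requirement not satisfied.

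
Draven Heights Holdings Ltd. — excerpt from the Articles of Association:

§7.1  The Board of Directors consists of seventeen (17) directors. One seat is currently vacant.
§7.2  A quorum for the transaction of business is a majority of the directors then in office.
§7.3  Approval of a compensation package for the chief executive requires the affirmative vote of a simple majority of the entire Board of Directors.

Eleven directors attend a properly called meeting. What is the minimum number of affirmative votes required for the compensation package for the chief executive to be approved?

9

The compensation package for the chief executive requires a majority of the entire Board of Directors (17).
A majority of 17 is 9.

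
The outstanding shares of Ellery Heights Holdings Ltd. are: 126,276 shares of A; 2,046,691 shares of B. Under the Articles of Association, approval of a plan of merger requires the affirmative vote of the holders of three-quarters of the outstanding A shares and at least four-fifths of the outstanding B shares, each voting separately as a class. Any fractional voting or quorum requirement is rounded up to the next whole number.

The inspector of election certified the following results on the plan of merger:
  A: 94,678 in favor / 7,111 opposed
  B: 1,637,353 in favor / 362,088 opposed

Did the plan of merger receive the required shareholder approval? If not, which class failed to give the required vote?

A: 3/4 of 126276 = 94707; 94,707 required, 94,678 in favor — not approved.
B: 4/5 of 2046691 = 1637352.80, rounded up to 1637353; 1,637,353 required, 1,637,353 in favor — approved.

Not approved — the A shares did not give the required vote.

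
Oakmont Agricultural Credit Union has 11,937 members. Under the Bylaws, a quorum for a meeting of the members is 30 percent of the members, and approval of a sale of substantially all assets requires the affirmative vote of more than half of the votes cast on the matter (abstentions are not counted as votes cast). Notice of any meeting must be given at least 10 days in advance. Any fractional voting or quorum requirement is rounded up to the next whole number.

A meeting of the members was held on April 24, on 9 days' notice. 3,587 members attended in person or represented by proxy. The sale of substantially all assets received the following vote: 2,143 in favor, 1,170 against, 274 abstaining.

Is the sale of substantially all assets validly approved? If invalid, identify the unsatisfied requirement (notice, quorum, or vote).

Invalid — notice requirement not satisfied.

Notice: 9 days given; 10 required. Not satisfied.
Quorum: 30% of 11,937 = 3,581.10, rounded up to 3,582; 3,587 present. Satisfied.
Vote: requires a majority of the votes cast (3,587 − 274 abstaining = 3,313); a majority of 3313 is 1657, so 1,657 needed; 2,143 in favor. Satisfied.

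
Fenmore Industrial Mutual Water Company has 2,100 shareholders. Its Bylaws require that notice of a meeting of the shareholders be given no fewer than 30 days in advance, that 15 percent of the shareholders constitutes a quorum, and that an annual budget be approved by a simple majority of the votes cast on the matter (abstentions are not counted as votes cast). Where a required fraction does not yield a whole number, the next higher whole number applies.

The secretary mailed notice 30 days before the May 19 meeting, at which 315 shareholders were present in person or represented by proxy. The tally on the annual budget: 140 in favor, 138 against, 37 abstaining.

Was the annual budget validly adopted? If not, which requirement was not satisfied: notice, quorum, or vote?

Notice: 30 days given; 30 required. Satisfied.
Quorum: 15% of 2,100 = 315; 315 present. Satisfied.
Vote: requires a majority of the votes cast (315 − 37 abstaining = 278); a majority of 278 is 140, so 140 needed; 140 in favor. Satisfied.

Valid — all requirements satisfied.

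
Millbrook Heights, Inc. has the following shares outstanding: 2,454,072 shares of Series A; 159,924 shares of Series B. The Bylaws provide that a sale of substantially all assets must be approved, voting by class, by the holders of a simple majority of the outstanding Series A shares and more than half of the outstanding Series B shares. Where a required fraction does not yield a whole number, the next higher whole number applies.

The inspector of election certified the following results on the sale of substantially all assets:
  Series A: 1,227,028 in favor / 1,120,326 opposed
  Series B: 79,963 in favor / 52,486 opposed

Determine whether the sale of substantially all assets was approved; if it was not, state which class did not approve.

Series A: a majority of 2454072 is 1227037; 1,227,037 required, 1,227,028 in favor — not approved.
Series B: a majority of 159924 is 79963; 79,963 required, 79,963 in favor — approved.

Not approved — the Series A shares did not give the required vote.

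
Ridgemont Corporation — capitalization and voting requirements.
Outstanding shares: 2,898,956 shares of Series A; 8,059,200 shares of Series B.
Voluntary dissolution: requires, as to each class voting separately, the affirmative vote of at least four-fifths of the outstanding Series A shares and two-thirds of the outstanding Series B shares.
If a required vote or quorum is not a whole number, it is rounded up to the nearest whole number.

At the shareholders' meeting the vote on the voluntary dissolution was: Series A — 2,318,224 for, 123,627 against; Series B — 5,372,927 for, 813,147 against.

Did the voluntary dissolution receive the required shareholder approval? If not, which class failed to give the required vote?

Series A: 4/5 of 2898956 = 2319164.80, rounded up to 2319165; 2,319,165 required, 2,318,224 in favor — not approved.
Series B: 2/3 of 8059200 = 5372800; 5,372,800 required, 5,372,927 in favor — approved.

Not approved — the Series A shares did not give the required vote.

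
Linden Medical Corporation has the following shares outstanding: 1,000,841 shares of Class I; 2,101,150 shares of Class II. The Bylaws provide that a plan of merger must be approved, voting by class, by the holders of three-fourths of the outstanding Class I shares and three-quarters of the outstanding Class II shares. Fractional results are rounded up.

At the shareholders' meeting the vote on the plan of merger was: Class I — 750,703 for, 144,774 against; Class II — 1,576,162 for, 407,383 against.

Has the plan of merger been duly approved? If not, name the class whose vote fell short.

Approved — every class gave the required vote.

Class I: 3/4 of 1000841 = 750630.75, rounded up to 750631; 750,631 required, 750,703 in favor — approved.
Class II: 3/4 of 2101150 = 1575862.50, rounded up to 1575863; 1,575,863 required, 1,576,162 in favor — approved.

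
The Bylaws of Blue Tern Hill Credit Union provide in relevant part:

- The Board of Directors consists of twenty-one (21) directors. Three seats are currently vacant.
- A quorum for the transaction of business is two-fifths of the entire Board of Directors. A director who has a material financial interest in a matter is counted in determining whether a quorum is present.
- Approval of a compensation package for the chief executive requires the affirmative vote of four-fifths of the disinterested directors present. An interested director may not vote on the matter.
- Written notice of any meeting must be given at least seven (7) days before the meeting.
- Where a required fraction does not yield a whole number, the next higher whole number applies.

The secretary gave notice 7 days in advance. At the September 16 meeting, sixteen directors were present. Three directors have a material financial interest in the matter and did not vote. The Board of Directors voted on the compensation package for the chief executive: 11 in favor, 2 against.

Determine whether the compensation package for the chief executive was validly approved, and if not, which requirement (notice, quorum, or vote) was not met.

Valid — all requirements satisfied.

Notice: 7 days given; 7 required (7 ≥ 7). Satisfied.
Quorum: 16 present (interested directors count toward quorum); quorum is 9. Satisfied.
Vote: the compensation package for the chief executive requires four-fifths of the disinterested directors present (16 − 3 = 13). 4/5 of 13 = 10.40, rounded up to 11, so 11 affirmative votes are needed; 11 voted in favor. Satisfied.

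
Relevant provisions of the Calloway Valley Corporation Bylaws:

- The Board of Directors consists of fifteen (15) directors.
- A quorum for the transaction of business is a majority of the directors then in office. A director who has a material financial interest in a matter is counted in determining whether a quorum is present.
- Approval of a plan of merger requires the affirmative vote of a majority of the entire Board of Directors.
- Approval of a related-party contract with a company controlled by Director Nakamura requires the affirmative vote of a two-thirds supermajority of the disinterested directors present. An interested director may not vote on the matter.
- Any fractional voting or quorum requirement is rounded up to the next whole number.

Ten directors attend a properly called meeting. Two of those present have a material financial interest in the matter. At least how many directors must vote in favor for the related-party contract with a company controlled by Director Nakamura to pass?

The related-party contract with a company controlled by Director Nakamura requires two-thirds of the disinterested directors present (10 − 2 = 8).
2/3 of 8 = 5.33, rounded up to 6.

6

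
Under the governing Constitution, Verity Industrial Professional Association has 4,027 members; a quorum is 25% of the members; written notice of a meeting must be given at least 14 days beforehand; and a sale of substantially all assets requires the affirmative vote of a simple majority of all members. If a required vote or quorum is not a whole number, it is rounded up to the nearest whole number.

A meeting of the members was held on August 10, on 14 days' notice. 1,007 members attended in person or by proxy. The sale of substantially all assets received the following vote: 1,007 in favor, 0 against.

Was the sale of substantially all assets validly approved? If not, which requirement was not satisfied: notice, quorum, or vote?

Invalid — vote requirement not satisfied.

Notice: 14 days given; 14 required. Satisfied.
Quorum: 25% of 4,027 = 1,006.75, rounded up to 1,007; 1,007 present. Satisfied.
Vote: requires a majority of all members (4,027); a majority of 4027 is 2014, so 2,014 needed; 1,007 in favor. Not satisfied.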